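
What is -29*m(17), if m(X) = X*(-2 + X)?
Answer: -7395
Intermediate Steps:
-29*m(17) = -493*(-2 + 17) = -493*15 = -29*255 = -7395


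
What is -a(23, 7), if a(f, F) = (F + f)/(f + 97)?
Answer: -1/4 ≈ -0.25000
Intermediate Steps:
a(f, F) = (F + f)/(97 + f)
-a(23, 7) = -(7 + 23)/(97 + 23) = -30/120 = -1*1/4 = -1/4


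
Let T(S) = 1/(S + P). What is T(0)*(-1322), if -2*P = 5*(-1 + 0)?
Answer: -2644/5 ≈ -528.80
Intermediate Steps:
P = 5/2 (P = -5*(-1 + 0)/2 = -5*(-1)/2 = -½*(-5) = 5/2 ≈ 2.5000)
T(S) = 1/(5/2 + S) (T(S) = 1/(S + 5/2) = 1/(5/2 + S))
T(0)*(-1322) = (2/(5 + 2*0))*(-1322) = (2/(5 + 0))*(-1322) = (2/5)*(-1322) = (2*(⅕))*(-1322) = (⅖)*(-1322) = -2644/5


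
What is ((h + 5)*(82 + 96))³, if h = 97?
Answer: 5984949940416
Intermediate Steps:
((h + 5)*(82 + 96))³ = ((97 + 5)*(82 + 96))³ = (102*178)³ = 18156³ = 5984949940416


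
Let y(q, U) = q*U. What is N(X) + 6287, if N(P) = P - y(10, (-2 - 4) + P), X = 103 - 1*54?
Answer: 5906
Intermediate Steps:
y(q, U) = U*q
X = 49 (X = 103 - 54 = 49)
N(P) = 60 - 9*P (N(P) = P - ((-2 - 4) + P)*10 = P - (-6 + P)*10 = P - (-60 + 10*P) = P + (60 - 10*P) = 60 - 9*P)
N(X) + 6287 = (60 - 9*49) + 6287 = (60 - 441) + 6287 = -381 + 6287 = 5906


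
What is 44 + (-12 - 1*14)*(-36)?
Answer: 980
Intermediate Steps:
44 + (-12 - 1*14)*(-36) = 44 + (-12 - 14)*(-36) = 44 - 26*(-36) = 44 + 936 = 980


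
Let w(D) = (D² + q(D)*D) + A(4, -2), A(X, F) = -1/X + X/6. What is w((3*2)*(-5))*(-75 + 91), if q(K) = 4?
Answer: 37460/3 ≈ 12487.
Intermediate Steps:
A(X, F) = -1/X + X/6 (A(X, F) = -1/X + X*(⅙) = -1/X + X/6)
w(D) = 5/12 + D² + 4*D (w(D) = (D² + 4*D) + (-1/4 + (⅙)*4) = (D² + 4*D) + (-1*¼ + ⅔) = (D² + 4*D) + (-¼ + ⅔) = (D² + 4*D) + 5/12 = 5/12 + D² + 4*D)
w((3*2)*(-5))*(-75 + 91) = (5/12 + ((3*2)*(-5))² + 4*((3*2)*(-5)))*(-75 + 91) = (5/12 + (6*(-5))² + 4*(6*(-5)))*16 = (5/12 + (-30)² + 4*(-30))*16 = (5/12 + 900 - 120)*16 = (9365/12)*16 = 37460/3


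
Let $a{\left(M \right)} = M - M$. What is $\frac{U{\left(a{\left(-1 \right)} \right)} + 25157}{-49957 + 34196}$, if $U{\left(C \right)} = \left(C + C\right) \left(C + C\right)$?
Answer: $- \frac{25157}{15761} \approx -1.5962$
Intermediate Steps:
$a{\left(M \right)} = 0$
$U{\left(C \right)} = 4 C^{2}$ ($U{\left(C \right)} = 2 C 2 C = 4 C^{2}$)
$\frac{U{\left(a{\left(-1 \right)} \right)} + 25157}{-49957 + 34196} = \frac{4 \cdot 0^{2} + 25157}{-49957 + 34196} = \frac{4 \cdot 0 + 25157}{-15761} = \left(0 + 25157\right) \left(- \frac{1}{15761}\right) = 25157 \left(- \frac{1}{15761}\right) = - \frac{25157}{15761}$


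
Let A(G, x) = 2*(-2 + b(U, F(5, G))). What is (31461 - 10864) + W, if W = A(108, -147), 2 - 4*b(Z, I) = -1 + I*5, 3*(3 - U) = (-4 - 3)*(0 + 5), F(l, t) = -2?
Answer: 41199/2 ≈ 20600.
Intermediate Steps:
U = 44/3 (U = 3 - (-4 - 3)*(0 + 5)/3 = 3 - (-7)*5/3 = 3 - 1/3*(-35) = 3 + 35/3 = 44/3 ≈ 14.667)
b(Z, I) = 3/4 - 5*I/4 (b(Z, I) = 1/2 - (-1 + I*5)/4 = 1/2 - (-1 + 5*I)/4 = 1/2 + (1/4 - 5*I/4) = 3/4 - 5*I/4)
A(G, x) = 5/2 (A(G, x) = 2*(-2 + (3/4 - 5/4*(-2))) = 2*(-2 + (3/4 + 5/2)) = 2*(-2 + 13/4) = 2*(5/4) = 5/2)
W = 5/2 ≈ 2.5000
(31461 - 10864) + W = (31461 - 10864) + 5/2 = 20597 + 5/2 = 41199/2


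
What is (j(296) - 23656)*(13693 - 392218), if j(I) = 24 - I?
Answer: 9057346200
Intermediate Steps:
(j(296) - 23656)*(13693 - 392218) = ((24 - 1*296) - 23656)*(13693 - 392218) = ((24 - 296) - 23656)*(-378525) = (-272 - 23656)*(-378525) = -23928*(-378525) = 9057346200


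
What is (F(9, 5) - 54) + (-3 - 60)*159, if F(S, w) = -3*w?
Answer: -10086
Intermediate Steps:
(F(9, 5) - 54) + (-3 - 60)*159 = (-3*5 - 54) + (-3 - 60)*159 = (-15 - 54) - 63*159 = -69 - 10017 = -10086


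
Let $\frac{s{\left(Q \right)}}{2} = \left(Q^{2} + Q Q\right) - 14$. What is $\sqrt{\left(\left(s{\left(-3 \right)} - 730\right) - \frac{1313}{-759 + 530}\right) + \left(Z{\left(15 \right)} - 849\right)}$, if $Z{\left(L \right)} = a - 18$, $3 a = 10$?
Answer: $\frac{i \sqrt{745679418}}{687} \approx 39.748 i$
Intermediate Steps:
$a = \frac{10}{3}$ ($a = \frac{1}{3} \cdot 10 = \frac{10}{3} \approx 3.3333$)
$s{\left(Q \right)} = -28 + 4 Q^{2}$ ($s{\left(Q \right)} = 2 \left(\left(Q^{2} + Q Q\right) - 14\right) = 2 \left(\left(Q^{2} + Q^{2}\right) - 14\right) = 2 \left(2 Q^{2} - 14\right) = 2 \left(-14 + 2 Q^{2}\right) = -28 + 4 Q^{2}$)
$Z{\left(L \right)} = - \frac{44}{3}$ ($Z{\left(L \right)} = \frac{10}{3} - 18 = - \frac{44}{3}$)
$\sqrt{\left(\left(s{\left(-3 \right)} - 730\right) - \frac{1313}{-759 + 530}\right) + \left(Z{\left(15 \right)} - 849\right)} = \sqrt{\left(\left(\left(-28 + 4 \left(-3\right)^{2}\right) - 730\right) - \frac{1313}{-759 + 530}\right) - \frac{2591}{3}} = \sqrt{\left(\left(\left(-28 + 4 \cdot 9\right) - 730\right) - \frac{1313}{-229}\right) - \frac{2591}{3}} = \sqrt{\left(\left(\left(-28 + 36\right) - 730\right) - - \frac{1313}{229}\right) - \frac{2591}{3}} = \sqrt{\left(\left(8 - 730\right) + \frac{1313}{229}\right) - \frac{2591}{3}} = \sqrt{\left(-722 + \frac{1313}{229}\right) - \frac{2591}{3}} = \sqrt{- \frac{164025}{229} - \frac{2591}{3}} = \sqrt{- \frac{1085414}{687}} = \frac{i \sqrt{745679418}}{687}$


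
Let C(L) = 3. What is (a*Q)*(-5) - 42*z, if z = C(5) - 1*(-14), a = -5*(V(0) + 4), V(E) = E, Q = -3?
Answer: -1014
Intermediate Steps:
a = -20 (a = -5*(0 + 4) = -5*4 = -20)
z = 17 (z = 3 - 1*(-14) = 3 + 14 = 17)
(a*Q)*(-5) - 42*z = -20*(-3)*(-5) - 42*17 = 60*(-5) - 714 = -300 - 714 = -1014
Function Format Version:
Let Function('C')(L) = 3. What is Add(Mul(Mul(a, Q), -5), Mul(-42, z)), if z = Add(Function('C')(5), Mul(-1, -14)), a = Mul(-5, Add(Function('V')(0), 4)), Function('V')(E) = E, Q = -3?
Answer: -1014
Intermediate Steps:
a = -20 (a = Mul(-5, Add(0, 4)) = Mul(-5, 4) = -20)
z = 17 (z = Add(3, Mul(-1, -14)) = Add(3, 14) = 17)
Add(Mul(Mul(a, Q), -5), Mul(-42, z)) = Add(Mul(Mul(-20, -3), -5), Mul(-42, 17)) = Add(Mul(60, -5), -714) = Add(-300, -714) = -1014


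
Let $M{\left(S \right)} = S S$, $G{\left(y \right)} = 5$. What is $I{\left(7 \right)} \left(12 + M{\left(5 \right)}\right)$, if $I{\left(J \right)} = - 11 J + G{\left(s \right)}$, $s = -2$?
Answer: $-2664$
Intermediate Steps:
$I{\left(J \right)} = 5 - 11 J$ ($I{\left(J \right)} = - 11 J + 5 = 5 - 11 J$)
$M{\left(S \right)} = S^{2}$
$I{\left(7 \right)} \left(12 + M{\left(5 \right)}\right) = \left(5 - 77\right) \left(12 + 5^{2}\right) = \left(5 - 77\right) \left(12 + 25\right) = \left(-72\right) 37 = -2664$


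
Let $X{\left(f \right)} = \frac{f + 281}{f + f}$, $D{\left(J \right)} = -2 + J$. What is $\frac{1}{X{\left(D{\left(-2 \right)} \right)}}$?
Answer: $- \frac{8}{277} \approx -0.028881$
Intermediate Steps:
$X{\left(f \right)} = \frac{281 + f}{2 f}$
$\frac{1}{X{\left(D{\left(-2 \right)} \right)}} = \frac{1}{\frac{1}{2} \frac{1}{-2 - 2} \left(281 - 4\right)} = \frac{1}{\frac{1}{2} \frac{1}{-4} \left(281 - 4\right)} = \frac{1}{\frac{1}{2} \left(- \frac{1}{4}\right) 277} = \frac{1}{- \frac{277}{8}} = - \frac{8}{277}$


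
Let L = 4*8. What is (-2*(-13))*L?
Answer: 832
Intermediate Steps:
L = 32
(-2*(-13))*L = -2*(-13)*32 = 26*32 = 832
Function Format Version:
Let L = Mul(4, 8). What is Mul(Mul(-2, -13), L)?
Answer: 832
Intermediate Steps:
L = 32
Mul(Mul(-2, -13), L) = Mul(Mul(-2, -13), 32) = Mul(26, 32) = 832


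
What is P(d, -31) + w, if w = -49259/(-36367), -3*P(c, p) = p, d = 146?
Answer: 1275154/109101 ≈ 11.688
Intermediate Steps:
P(c, p) = -p/3
w = 49259/36367 (w = -49259*(-1/36367) = 49259/36367 ≈ 1.3545)
P(d, -31) + w = -⅓*(-31) + 49259/36367 = 31/3 + 49259/36367 = 1275154/109101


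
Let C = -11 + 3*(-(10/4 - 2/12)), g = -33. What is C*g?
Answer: 594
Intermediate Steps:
C = -18 (C = -11 + 3*(-(10*(1/4) - 2*1/12)) = -11 + 3*(-(5/2 - 1/6)) = -11 + 3*(-1*7/3) = -11 + 3*(-7/3) = -11 - 7 = -18)
C*g = -18*(-33) = 594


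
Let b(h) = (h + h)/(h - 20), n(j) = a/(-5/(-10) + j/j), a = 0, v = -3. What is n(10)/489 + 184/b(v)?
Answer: 2116/3 ≈ 705.33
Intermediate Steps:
n(j) = 0 (n(j) = 0/(-5/(-10) + j/j) = 0/(-5*(-⅒) + 1) = 0/(½ + 1) = 0/(3/2) = 0*(⅔) = 0)
b(h) = 2*h/(-20 + h) (b(h) = (2*h)/(-20 + h) = 2*h/(-20 + h))
n(10)/489 + 184/b(v) = 0/489 + 184/((2*(-3)/(-20 - 3))) = 0*(1/489) + 184/((2*(-3)/(-23))) = 0 + 184/((2*(-3)*(-1/23))) = 0 + 184/(6/23) = 0 + 184*(23/6) = 0 + 2116/3 = 2116/3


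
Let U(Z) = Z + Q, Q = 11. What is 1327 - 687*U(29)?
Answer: -26153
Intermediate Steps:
U(Z) = 11 + Z (U(Z) = Z + 11 = 11 + Z)
1327 - 687*U(29) = 1327 - 687*(11 + 29) = 1327 - 687*40 = 1327 - 27480 = -26153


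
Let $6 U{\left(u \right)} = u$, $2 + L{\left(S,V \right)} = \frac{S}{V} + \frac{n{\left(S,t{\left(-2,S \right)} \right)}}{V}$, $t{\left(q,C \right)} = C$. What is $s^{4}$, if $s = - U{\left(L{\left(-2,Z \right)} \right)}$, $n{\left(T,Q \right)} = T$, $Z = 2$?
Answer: $\frac{16}{81} \approx 0.19753$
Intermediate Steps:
$L{\left(S,V \right)} = -2 + \frac{2 S}{V}$ ($L{\left(S,V \right)} = -2 + \left(\frac{S}{V} + \frac{S}{V}\right) = -2 + \frac{2 S}{V}$)
$U{\left(u \right)} = \frac{u}{6}$
$s = \frac{2}{3}$ ($s = - \frac{-2 + 2 \left(-2\right) \frac{1}{2}}{6} = - \frac{-2 - 2}{6} = - \frac{-4}{6} = \left(-1\right) \left(- \frac{2}{3}\right) = \frac{2}{3} \approx 0.66667$)
$s^{4} = \left(\frac{2}{3}\right)^{4} = \frac{16}{81}$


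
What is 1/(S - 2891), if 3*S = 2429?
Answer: -3/6244 ≈ -0.00048046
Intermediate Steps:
S = 2429/3 (S = (⅓)*2429 = 2429/3 ≈ 809.67)
1/(S - 2891) = 1/(2429/3 - 2891) = 1/(-6244/3) = -3/6244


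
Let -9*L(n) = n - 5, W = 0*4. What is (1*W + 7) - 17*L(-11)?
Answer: -209/9 ≈ -23.222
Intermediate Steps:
W = 0
L(n) = 5/9 - n/9 (L(n) = -(n - 5)/9 = -(-5 + n)/9 = 5/9 - n/9)
(1*W + 7) - 17*L(-11) = (1*0 + 7) - 17*(5/9 - ⅑*(-11)) = (0 + 7) - 17*(5/9 + 11/9) = 7 - 17*16/9 = 7 - 272/9 = -209/9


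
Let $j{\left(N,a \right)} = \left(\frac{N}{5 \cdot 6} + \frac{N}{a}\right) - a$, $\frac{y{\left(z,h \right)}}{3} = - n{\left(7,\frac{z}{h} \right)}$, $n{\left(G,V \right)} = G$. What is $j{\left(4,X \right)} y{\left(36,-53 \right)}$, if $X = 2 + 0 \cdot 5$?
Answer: $- \frac{14}{5} \approx -2.8$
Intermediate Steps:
$X = 2$ ($X = 2 + 0 = 2$)
$y{\left(z,h \right)} = -21$ ($y{\left(z,h \right)} = 3 \left(\left(-1\right) 7\right) = 3 \left(-7\right) = -21$)
$j{\left(N,a \right)} = - a + \frac{N}{30} + \frac{N}{a}$ ($j{\left(N,a \right)} = \left(\frac{N}{30} + \frac{N}{a}\right) - a = - a + \frac{N}{30} + \frac{N}{a}$)
$j{\left(4,X \right)} y{\left(36,-53 \right)} = \left(\left(-1\right) 2 + \frac{1}{30} \cdot 4 + \frac{4}{2}\right) \left(-21\right) = \left(-2 + \frac{2}{15} + 4 \cdot \frac{1}{2}\right) \left(-21\right) = \left(-2 + \frac{2}{15} + 2\right) \left(-21\right) = \frac{2}{15} \left(-21\right) = - \frac{14}{5}$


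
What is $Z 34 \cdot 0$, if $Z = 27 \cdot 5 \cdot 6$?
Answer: $0$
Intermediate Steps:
$Z = 810$ ($Z = 27 \cdot 30 = 810$)
$Z 34 \cdot 0 = 810 \cdot 34 \cdot 0 = 810 \cdot 0 = 0$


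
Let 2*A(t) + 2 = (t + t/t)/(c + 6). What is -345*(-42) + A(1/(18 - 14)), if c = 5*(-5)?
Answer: 2202323/152 ≈ 14489.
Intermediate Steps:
c = -25
A(t) = -39/38 - t/38 (A(t) = -1 + ((t + t/t)/(-25 + 6))/2 = -1 + ((t + 1)/(-19))/2 = -1 + ((1 + t)*(-1/19))/2 = -1 + (-1/19 - t/19)/2 = -1 + (-1/38 - t/38) = -39/38 - t/38)
-345*(-42) + A(1/(18 - 14)) = -345*(-42) + (-39/38 - 1/(38*(18 - 14))) = 14490 + (-39/38 - 1/38/4) = 14490 + (-39/38 - 1/38*¼) = 14490 + (-39/38 - 1/152) = 14490 - 157/152 = 2202323/152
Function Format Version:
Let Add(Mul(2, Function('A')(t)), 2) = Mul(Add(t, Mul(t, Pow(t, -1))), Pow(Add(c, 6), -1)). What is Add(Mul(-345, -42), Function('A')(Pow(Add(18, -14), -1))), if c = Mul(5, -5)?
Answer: Rational(2202323, 152) ≈ 14489.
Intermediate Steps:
c = -25
Function('A')(t) = Add(Rational(-39, 38), Mul(Rational(-1, 38), t)) (Function('A')(t) = Add(-1, Mul(Rational(1, 2), Mul(Add(t, Mul(t, Pow(t, -1))), Pow(Add(-25, 6), -1)))) = Add(-1, Mul(Rational(1, 2), Mul(Add(t, 1), Pow(-19, -1)))) = Add(-1, Mul(Rational(1, 2), Mul(Add(1, t), Rational(-1, 19)))) = Add(-1, Mul(Rational(1, 2), Add(Rational(-1, 19), Mul(Rational(-1, 19), t)))) = Add(-1, Add(Rational(-1, 38), Mul(Rational(-1, 38), t))) = Add(Rational(-39, 38), Mul(Rational(-1, 38), t)))
Add(Mul(-345, -42), Function('A')(Pow(Add(18, -14), -1))) = Add(Mul(-345, -42), Add(Rational(-39, 38), Mul(Rational(-1, 38), Pow(Add(18, -14), -1)))) = Add(14490, Add(Rational(-39, 38), Mul(Rational(-1, 38), Pow(4, -1)))) = Add(14490, Add(Rational(-39, 38), Mul(Rational(-1, 38), Rational(1, 4)))) = Add(14490, Add(Rational(-39, 38), Rational(-1, 152))) = Add(14490, Rational(-157, 152)) = Rational(2202323, 152)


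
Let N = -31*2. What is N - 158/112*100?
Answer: -2843/14 ≈ -203.07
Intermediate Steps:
N = -62
N - 158/112*100 = -62 - 158/112*100 = -62 - 158*1/112*100 = -62 - 79/56*100 = -62 - 1975/14 = -2843/14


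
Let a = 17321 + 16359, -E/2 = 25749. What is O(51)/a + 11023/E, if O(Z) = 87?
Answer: -183387157/867226320 ≈ -0.21146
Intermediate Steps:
E = -51498 (E = -2*25749 = -51498)
a = 33680
O(51)/a + 11023/E = 87/33680 + 11023/(-51498) = 87*(1/33680) + 11023*(-1/51498) = 87/33680 - 11023/51498 = -183387157/867226320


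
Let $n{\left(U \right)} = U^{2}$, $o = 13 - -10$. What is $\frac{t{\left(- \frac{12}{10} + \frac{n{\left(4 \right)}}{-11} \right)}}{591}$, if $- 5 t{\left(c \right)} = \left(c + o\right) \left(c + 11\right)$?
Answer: $- \frac{171207}{2979625} \approx -0.057459$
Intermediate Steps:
$o = 23$ ($o = 13 + 10 = 23$)
$t{\left(c \right)} = - \frac{\left(11 + c\right) \left(23 + c\right)}{5}$ ($t{\left(c \right)} = - \frac{\left(c + 23\right) \left(c + 11\right)}{5} = - \frac{\left(23 + c\right) \left(11 + c\right)}{5} = - \frac{\left(11 + c\right) \left(23 + c\right)}{5}$)
$\frac{t{\left(- \frac{12}{10} + \frac{n{\left(4 \right)}}{-11} \right)}}{591} = \frac{- \frac{253}{5} - \frac{34 \left(- \frac{12}{10} + \frac{4^{2}}{-11}\right)}{5} - \frac{\left(- \frac{12}{10} + \frac{4^{2}}{-11}\right)^{2}}{5}}{591} = \left(- \frac{253}{5} - \frac{34 \left(\left(-12\right) \frac{1}{10} + 16 \left(- \frac{1}{11}\right)\right)}{5} - \frac{\left(\left(-12\right) \frac{1}{10} + 16 \left(- \frac{1}{11}\right)\right)^{2}}{5}\right) \frac{1}{591} = \left(- \frac{253}{5} - \frac{34 \left(- \frac{6}{5} - \frac{16}{11}\right)}{5} - \frac{\left(- \frac{6}{5} - \frac{16}{11}\right)^{2}}{5}\right) \frac{1}{591} = \left(- \frac{253}{5} - - \frac{4964}{275} - \frac{\left(- \frac{146}{55}\right)^{2}}{5}\right) \frac{1}{591} = \left(- \frac{253}{5} + \frac{4964}{275} - \frac{21316}{15125}\right) \frac{1}{591} = \left(- \frac{513621}{15125}\right) \frac{1}{591} = - \frac{171207}{2979625}$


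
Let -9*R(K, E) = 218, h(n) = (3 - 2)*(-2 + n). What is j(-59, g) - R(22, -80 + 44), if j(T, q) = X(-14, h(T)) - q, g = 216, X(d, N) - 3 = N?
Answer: -2248/9 ≈ -249.78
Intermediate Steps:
h(n) = -2 + n (h(n) = 1*(-2 + n) = -2 + n)
R(K, E) = -218/9 (R(K, E) = -1/9*218 = -218/9)
X(d, N) = 3 + N
j(T, q) = 1 + T - q (j(T, q) = (3 + (-2 + T)) - q = (1 + T) - q = 1 + T - q)
j(-59, g) - R(22, -80 + 44) = (1 - 59 - 1*216) - 1*(-218/9) = (1 - 59 - 216) + 218/9 = -274 + 218/9 = -2248/9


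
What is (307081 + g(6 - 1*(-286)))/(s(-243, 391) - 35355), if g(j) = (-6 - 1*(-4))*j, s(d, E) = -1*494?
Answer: -306497/35849 ≈ -8.5497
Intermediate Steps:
s(d, E) = -494
g(j) = -2*j (g(j) = (-6 + 4)*j = -2*j)
(307081 + g(6 - 1*(-286)))/(s(-243, 391) - 35355) = (307081 - 2*(6 - 1*(-286)))/(-494 - 35355) = (307081 - 2*(6 + 286))/(-35849) = (307081 - 2*292)*(-1/35849) = (307081 - 584)*(-1/35849) = 306497*(-1/35849) = -306497/35849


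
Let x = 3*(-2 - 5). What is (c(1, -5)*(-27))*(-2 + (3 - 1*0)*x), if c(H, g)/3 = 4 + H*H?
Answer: 26325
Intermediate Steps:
c(H, g) = 12 + 3*H² (c(H, g) = 3*(4 + H*H) = 3*(4 + H²) = 12 + 3*H²)
x = -21 (x = 3*(-7) = -21)
(c(1, -5)*(-27))*(-2 + (3 - 1*0)*x) = ((12 + 3*1²)*(-27))*(-2 + (3 - 1*0)*(-21)) = ((12 + 3*1)*(-27))*(-2 + (3 + 0)*(-21)) = ((12 + 3)*(-27))*(-2 + 3*(-21)) = (15*(-27))*(-2 - 63) = -405*(-65) = 26325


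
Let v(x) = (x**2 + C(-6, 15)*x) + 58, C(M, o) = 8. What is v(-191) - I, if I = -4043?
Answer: 39054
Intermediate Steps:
v(x) = 58 + x**2 + 8*x (v(x) = (x**2 + 8*x) + 58 = 58 + x**2 + 8*x)
v(-191) - I = (58 + (-191)**2 + 8*(-191)) - 1*(-4043) = (58 + 36481 - 1528) + 4043 = 35011 + 4043 = 39054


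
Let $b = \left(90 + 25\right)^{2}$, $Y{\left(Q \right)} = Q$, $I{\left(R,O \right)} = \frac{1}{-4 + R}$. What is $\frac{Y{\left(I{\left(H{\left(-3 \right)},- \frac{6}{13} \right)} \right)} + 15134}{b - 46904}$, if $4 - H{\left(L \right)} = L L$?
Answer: $- \frac{136205}{303111} \approx -0.44936$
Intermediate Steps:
$H{\left(L \right)} = 4 - L^{2}$ ($H{\left(L \right)} = 4 - L L = 4 - L^{2}$)
$b = 13225$ ($b = 115^{2} = 13225$)
$\frac{Y{\left(I{\left(H{\left(-3 \right)},- \frac{6}{13} \right)} \right)} + 15134}{b - 46904} = \frac{\frac{1}{-4 + \left(4 - \left(-3\right)^{2}\right)} + 15134}{13225 - 46904} = \frac{\frac{1}{-4 + \left(4 - 9\right)} + 15134}{-33679} = \left(\frac{1}{-4 + \left(4 - 9\right)} + 15134\right) \left(- \frac{1}{33679}\right) = \left(\frac{1}{-4 - 5} + 15134\right) \left(- \frac{1}{33679}\right) = \left(\frac{1}{-9} + 15134\right) \left(- \frac{1}{33679}\right) = \left(- \frac{1}{9} + 15134\right) \left(- \frac{1}{33679}\right) = \frac{136205}{9} \left(- \frac{1}{33679}\right) = - \frac{136205}{303111}$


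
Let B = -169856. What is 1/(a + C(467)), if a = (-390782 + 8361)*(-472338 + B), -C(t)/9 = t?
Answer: 1/245588467471 ≈ 4.0719e-12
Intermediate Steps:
C(t) = -9*t
a = 245588471674 (a = (-390782 + 8361)*(-472338 - 169856) = -382421*(-642194) = 245588471674)
1/(a + C(467)) = 1/(245588471674 - 9*467) = 1/(245588471674 - 4203) = 1/245588467471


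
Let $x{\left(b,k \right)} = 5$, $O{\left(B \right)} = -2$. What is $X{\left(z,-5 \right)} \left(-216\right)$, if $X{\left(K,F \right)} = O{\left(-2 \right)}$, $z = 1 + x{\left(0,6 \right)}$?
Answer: $432$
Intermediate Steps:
$z = 6$ ($z = 1 + 5 = 6$)
$X{\left(K,F \right)} = -2$
$X{\left(z,-5 \right)} \left(-216\right) = \left(-2\right) \left(-216\right) = 432$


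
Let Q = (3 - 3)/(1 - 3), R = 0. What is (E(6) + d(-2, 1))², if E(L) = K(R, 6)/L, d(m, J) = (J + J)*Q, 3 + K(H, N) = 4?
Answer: 1/36 ≈ 0.027778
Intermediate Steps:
K(H, N) = 1 (K(H, N) = -3 + 4 = 1)
Q = 0 (Q = 0/(-2) = 0*(-½) = 0)
d(m, J) = 0 (d(m, J) = (J + J)*0 = (2*J)*0 = 0)
E(L) = 1/L
(E(6) + d(-2, 1))² = (1/6 + 0)² = (⅙ + 0)² = (⅙)² = 1/36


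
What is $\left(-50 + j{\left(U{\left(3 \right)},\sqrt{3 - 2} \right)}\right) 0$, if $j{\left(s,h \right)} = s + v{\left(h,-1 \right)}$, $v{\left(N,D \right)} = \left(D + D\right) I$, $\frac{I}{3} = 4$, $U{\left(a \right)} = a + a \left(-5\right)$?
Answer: $0$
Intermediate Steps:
$U{\left(a \right)} = - 4 a$ ($U{\left(a \right)} = a - 5 a = - 4 a$)
$I = 12$ ($I = 3 \cdot 4 = 12$)
$v{\left(N,D \right)} = 24 D$ ($v{\left(N,D \right)} = \left(D + D\right) 12 = 2 D 12 = 24 D$)
$j{\left(s,h \right)} = -24 + s$ ($j{\left(s,h \right)} = s + 24 \left(-1\right) = s - 24 = -24 + s$)
$\left(-50 + j{\left(U{\left(3 \right)},\sqrt{3 - 2} \right)}\right) 0 = \left(-50 - 36\right) 0 = \left(-86\right) 0 = 0$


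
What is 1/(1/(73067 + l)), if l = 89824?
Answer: 162891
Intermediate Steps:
1/(1/(73067 + l)) = 1/(1/(73067 + 89824)) = 1/(1/162891) = 162891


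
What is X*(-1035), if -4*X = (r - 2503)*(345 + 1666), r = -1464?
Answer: -8256854295/4 ≈ -2.0642e+9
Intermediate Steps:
X = 7977637/4 (X = -(-1464 - 2503)*(345 + 1666)/4 = -(-3967)*2011/4 = -1/4*(-7977637) = 7977637/4 ≈ 1.9944e+6)
X*(-1035) = (7977637/4)*(-1035) = -8256854295/4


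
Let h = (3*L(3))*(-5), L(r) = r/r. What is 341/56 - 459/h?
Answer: 10273/280 ≈ 36.689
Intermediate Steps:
L(r) = 1
h = -15 (h = (3*1)*(-5) = 3*(-5) = -15)
341/56 - 459/h = 341/56 - 459/(-15) = 341*(1/56) - 459*(-1/15) = 341/56 + 153/5 = 10273/280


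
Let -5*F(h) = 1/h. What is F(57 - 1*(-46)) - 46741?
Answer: -24071616/515 ≈ -46741.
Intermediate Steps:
F(h) = -1/(5*h)
F(57 - 1*(-46)) - 46741 = -1/(5*(57 - 1*(-46))) - 46741 = -1/(5*(57 + 46)) - 46741 = -⅕/103 - 46741 = -⅕*1/103 - 46741 = -1/515 - 46741 = -24071616/515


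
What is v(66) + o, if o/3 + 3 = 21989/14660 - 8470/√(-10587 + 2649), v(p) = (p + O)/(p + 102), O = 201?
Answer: -597437/205240 + 605*I*√2/3 ≈ -2.9109 + 285.2*I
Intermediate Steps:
v(p) = (201 + p)/(102 + p) (v(p) = (p + 201)/(p + 102) = (201 + p)/(102 + p))
o = -65973/14660 + 605*I*√2/3 (o = -9 + 3*(21989/14660 - 8470/√(-10587 + 2649)) = -9 + 3*(21989*(1/14660) - 8470*(-I*√2/126)) = -9 + 3*(21989/14660 - 8470*(-I*√2/126)) = -9 + 3*(21989/14660 - (-605)*I*√2/9) = -9 + 3*(21989/14660 + 605*I*√2/9) = -9 + (65967/14660 + 605*I*√2/3) = -65973/14660 + 605*I*√2/3 ≈ -4.5002 + 285.2*I)
v(66) + o = (201 + 66)/(102 + 66) + (-65973/14660 + 605*I*√2/3) = 267/168 + (-65973/14660 + 605*I*√2/3) = (1/168)*267 + (-65973/14660 + 605*I*√2/3) = 89/56 + (-65973/14660 + 605*I*√2/3) = -597437/205240 + 605*I*√2/3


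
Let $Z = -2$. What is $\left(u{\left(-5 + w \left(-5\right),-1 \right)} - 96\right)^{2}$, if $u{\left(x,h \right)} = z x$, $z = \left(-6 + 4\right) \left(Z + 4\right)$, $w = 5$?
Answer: $576$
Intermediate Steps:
$z = -4$ ($z = \left(-6 + 4\right) \left(-2 + 4\right) = \left(-2\right) 2 = -4$)
$u{\left(x,h \right)} = - 4 x$
$\left(u{\left(-5 + w \left(-5\right),-1 \right)} - 96\right)^{2} = \left(- 4 \left(-5 + 5 \left(-5\right)\right) - 96\right)^{2} = \left(- 4 \left(-5 - 25\right) - 96\right)^{2} = \left(\left(-4\right) \left(-30\right) - 96\right)^{2} = \left(120 - 96\right)^{2} = 24^{2} = 576$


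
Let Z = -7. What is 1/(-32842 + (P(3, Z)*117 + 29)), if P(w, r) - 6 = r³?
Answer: -1/72242 ≈ -1.3842e-5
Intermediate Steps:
P(w, r) = 6 + r³
1/(-32842 + (P(3, Z)*117 + 29)) = 1/(-32842 + ((6 + (-7)³)*117 + 29)) = 1/(-32842 + ((6 - 343)*117 + 29)) = 1/(-32842 + (-337*117 + 29)) = 1/(-32842 + (-39429 + 29)) = 1/(-32842 - 39400) = 1/(-72242) = -1/72242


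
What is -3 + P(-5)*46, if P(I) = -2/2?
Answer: -49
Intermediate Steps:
P(I) = -1 (P(I) = -2*1/2 = -1)
-3 + P(-5)*46 = -3 - 1*46 = -3 - 46 = -49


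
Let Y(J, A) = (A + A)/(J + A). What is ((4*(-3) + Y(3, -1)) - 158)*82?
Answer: -14022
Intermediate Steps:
Y(J, A) = 2*A/(A + J) (Y(J, A) = (2*A)/(A + J) = 2*A/(A + J))
((4*(-3) + Y(3, -1)) - 158)*82 = ((4*(-3) + 2*(-1)/(-1 + 3)) - 158)*82 = ((-12 + 2*(-1)/2) - 158)*82 = ((-12 + 2*(-1)*(½)) - 158)*82 = ((-12 - 1) - 158)*82 = (-13 - 158)*82 = -171*82 = -14022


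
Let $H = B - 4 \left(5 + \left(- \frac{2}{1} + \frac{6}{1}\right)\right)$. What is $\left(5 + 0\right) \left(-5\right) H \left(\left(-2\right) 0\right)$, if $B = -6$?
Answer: $0$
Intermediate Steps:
$H = -42$ ($H = -6 - 4 \left(5 + \left(- \frac{2}{1} + \frac{6}{1}\right)\right) = -6 - 4 \left(5 + \left(\left(-2\right) 1 + 6 \cdot 1\right)\right) = -6 - 4 \left(5 + \left(-2 + 6\right)\right) = -6 - 4 \left(5 + 4\right) = -6 - 36 = -42$)
$\left(5 + 0\right) \left(-5\right) H \left(\left(-2\right) 0\right) = \left(5 + 0\right) \left(-5\right) \left(-42\right) \left(\left(-2\right) 0\right) = 5 \left(-5\right) \left(-42\right) 0 = \left(-25\right) \left(-42\right) 0 = 1050 \cdot 0 = 0$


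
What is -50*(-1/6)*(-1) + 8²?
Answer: 167/3 ≈ 55.667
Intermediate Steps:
-50*(-1/6)*(-1) + 8² = -50*(-1*⅙)*(-1) + 64 = -(-25)*(-1)/3 + 64 = -50*⅙ + 64 = -25/3 + 64 = 167/3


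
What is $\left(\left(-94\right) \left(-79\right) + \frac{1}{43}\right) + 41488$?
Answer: $\frac{2103303}{43} \approx 48914.0$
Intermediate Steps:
$\left(\left(-94\right) \left(-79\right) + \frac{1}{43}\right) + 41488 = \left(7426 + \frac{1}{43}\right) + 41488 = \frac{319319}{43} + 41488 = \frac{2103303}{43}$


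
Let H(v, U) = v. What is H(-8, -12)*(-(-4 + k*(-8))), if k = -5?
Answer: 288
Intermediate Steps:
H(-8, -12)*(-(-4 + k*(-8))) = -(-8)*(-4 - 5*(-8)) = -(-8)*(-4 + 40) = -(-8)*36 = -8*(-36) = 288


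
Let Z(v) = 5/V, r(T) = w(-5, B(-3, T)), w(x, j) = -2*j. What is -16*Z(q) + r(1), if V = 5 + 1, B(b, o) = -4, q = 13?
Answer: -16/3 ≈ -5.3333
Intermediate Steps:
r(T) = 8 (r(T) = -2*(-4) = 8)
V = 6
Z(v) = ⅚ (Z(v) = 5/6 = 5*(⅙) = ⅚)
-16*Z(q) + r(1) = -16*⅚ + 8 = -40/3 + 8 = -16/3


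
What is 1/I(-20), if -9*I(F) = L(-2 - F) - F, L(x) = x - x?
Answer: -9/20 ≈ -0.45000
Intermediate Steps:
L(x) = 0
I(F) = F/9 (I(F) = -(0 - F)/9 = -(-1)*F/9 = F/9)
1/I(-20) = 1/((⅑)*(-20)) = 1/(-20/9) = -9/20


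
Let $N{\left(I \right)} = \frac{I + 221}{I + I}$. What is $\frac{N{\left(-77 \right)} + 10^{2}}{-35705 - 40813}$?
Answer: $- \frac{3814}{2945943} \approx -0.0012947$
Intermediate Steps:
$N{\left(I \right)} = \frac{221 + I}{2 I}$
$\frac{N{\left(-77 \right)} + 10^{2}}{-35705 - 40813} = \frac{\frac{221 - 77}{2 \left(-77\right)} + 10^{2}}{-35705 - 40813} = \frac{\frac{1}{2} \left(- \frac{1}{77}\right) 144 + 100}{-76518} = \left(- \frac{72}{77} + 100\right) \left(- \frac{1}{76518}\right) = \frac{7628}{77} \left(- \frac{1}{76518}\right) = - \frac{3814}{2945943}$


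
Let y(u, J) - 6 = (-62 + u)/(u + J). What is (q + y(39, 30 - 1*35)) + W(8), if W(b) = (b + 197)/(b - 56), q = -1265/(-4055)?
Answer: 903097/661776 ≈ 1.3647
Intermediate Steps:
q = 253/811 (q = -1265*(-1/4055) = 253/811 ≈ 0.31196)
W(b) = (197 + b)/(-56 + b)
y(u, J) = 6 + (-62 + u)/(J + u) (y(u, J) = 6 + (-62 + u)/(u + J) = 6 + (-62 + u)/(J + u))
(q + y(39, 30 - 1*35)) + W(8) = (253/811 + (-62 + 6*(30 - 1*35) + 7*39)/((30 - 1*35) + 39)) + (197 + 8)/(-56 + 8) = (253/811 + (-62 + 6*(30 - 35) + 273)/((30 - 35) + 39)) + 205/(-48) = (253/811 + (-62 + 6*(-5) + 273)/(-5 + 39)) - 1/48*205 = (253/811 + (-62 - 30 + 273)/34) - 205/48 = (253/811 + (1/34)*181) - 205/48 = (253/811 + 181/34) - 205/48 = 155393/27574 - 205/48 = 903097/661776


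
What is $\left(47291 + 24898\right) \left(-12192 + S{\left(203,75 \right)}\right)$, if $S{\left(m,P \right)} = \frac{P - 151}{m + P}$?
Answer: $- \frac{122340575214}{139} \approx -8.8015 \cdot 10^{8}$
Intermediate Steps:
$S{\left(m,P \right)} = \frac{-151 + P}{P + m}$
$\left(47291 + 24898\right) \left(-12192 + S{\left(203,75 \right)}\right) = \left(47291 + 24898\right) \left(-12192 + \frac{-151 + 75}{75 + 203}\right) = 72189 \left(-12192 + \frac{1}{278} \left(-76\right)\right) = 72189 \left(-12192 - \frac{38}{139}\right) = 72189 \left(- \frac{1694726}{139}\right) = - \frac{122340575214}{139}$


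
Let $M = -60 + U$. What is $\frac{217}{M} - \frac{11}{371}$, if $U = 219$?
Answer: $\frac{1486}{1113} \approx 1.3351$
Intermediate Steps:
$M = 159$ ($M = -60 + 219 = 159$)
$\frac{217}{M} - \frac{11}{371} = \frac{217}{159} - \frac{11}{371} = \frac{1486}{1113}$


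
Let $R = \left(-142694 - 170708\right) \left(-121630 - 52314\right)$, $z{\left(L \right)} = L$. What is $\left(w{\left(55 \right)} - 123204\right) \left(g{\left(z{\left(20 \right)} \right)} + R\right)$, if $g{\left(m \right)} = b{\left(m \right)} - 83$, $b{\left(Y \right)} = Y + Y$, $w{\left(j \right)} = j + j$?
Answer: $-6710395239094830$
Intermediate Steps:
$w{\left(j \right)} = 2 j$
$b{\left(Y \right)} = 2 Y$
$g{\left(m \right)} = -83 + 2 m$ ($g{\left(m \right)} = 2 m - 83 = -83 + 2 m$)
$R = 54514397488$ ($R = \left(-313402\right) \left(-173944\right) = 54514397488$)
$\left(w{\left(55 \right)} - 123204\right) \left(g{\left(z{\left(20 \right)} \right)} + R\right) = \left(2 \cdot 55 - 123204\right) \left(\left(-83 + 2 \cdot 20\right) + 54514397488\right) = \left(110 - 123204\right) \left(\left(-83 + 40\right) + 54514397488\right) = - 123094 \left(-43 + 54514397488\right) = \left(-123094\right) 54514397445 = -6710395239094830$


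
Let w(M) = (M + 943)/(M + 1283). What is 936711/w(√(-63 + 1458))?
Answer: 565995444507/443927 - 477722610*√155/443927 ≈ 1.2616e+6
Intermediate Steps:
w(M) = (943 + M)/(1283 + M)
936711/w(√(-63 + 1458)) = 936711/(((943 + √(-63 + 1458))/(1283 + √(-63 + 1458)))) = 936711/(((943 + √1395)/(1283 + √1395))) = 936711/(((943 + 3*√155)/(1283 + 3*√155))) = 936711*((1283 + 3*√155)/(943 + 3*√155)) = 936711*(1283 + 3*√155)/(943 + 3*√155)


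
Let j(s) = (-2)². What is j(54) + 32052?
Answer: 32056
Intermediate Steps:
j(s) = 4
j(54) + 32052 = 4 + 32052 = 32056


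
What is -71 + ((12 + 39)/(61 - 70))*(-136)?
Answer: 2099/3 ≈ 699.67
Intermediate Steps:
-71 + ((12 + 39)/(61 - 70))*(-136) = -71 + (51/(-9))*(-136) = -71 + (51*(-1/9))*(-136) = -71 - 17/3*(-136) = -71 + 2312/3 = 2099/3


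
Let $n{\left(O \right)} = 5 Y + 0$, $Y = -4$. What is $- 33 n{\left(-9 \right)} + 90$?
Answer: $750$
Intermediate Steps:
$n{\left(O \right)} = -20$ ($n{\left(O \right)} = 5 \left(-4\right) + 0 = -20 + 0 = -20$)
$- 33 n{\left(-9 \right)} + 90 = \left(-33\right) \left(-20\right) + 90 = 660 + 90 = 750$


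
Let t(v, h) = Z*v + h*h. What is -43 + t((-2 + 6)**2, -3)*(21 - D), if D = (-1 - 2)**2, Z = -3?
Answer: -511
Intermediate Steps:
t(v, h) = h**2 - 3*v (t(v, h) = -3*v + h*h = -3*v + h**2 = h**2 - 3*v)
D = 9 (D = (-3)**2 = 9)
-43 + t((-2 + 6)**2, -3)*(21 - D) = -43 + ((-3)**2 - 3*(-2 + 6)**2)*(21 - 1*9) = -43 + (9 - 3*4**2)*(21 - 9) = -43 + (9 - 3*16)*12 = -43 + (9 - 48)*12 = -43 - 39*12 = -43 - 468 = -511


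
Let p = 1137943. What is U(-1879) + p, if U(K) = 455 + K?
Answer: 1136519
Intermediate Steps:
U(-1879) + p = (455 - 1879) + 1137943 = -1424 + 1137943 = 1136519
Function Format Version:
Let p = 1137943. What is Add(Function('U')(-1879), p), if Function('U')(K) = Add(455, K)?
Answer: 1136519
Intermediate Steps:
Add(Function('U')(-1879), p) = Add(Add(455, -1879), 1137943) = Add(-1424, 1137943) = 1136519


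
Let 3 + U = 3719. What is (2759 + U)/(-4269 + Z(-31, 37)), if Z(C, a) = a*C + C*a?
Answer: -6475/6563 ≈ -0.98659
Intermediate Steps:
U = 3716 (U = -3 + 3719 = 3716)
Z(C, a) = 2*C*a (Z(C, a) = C*a + C*a = 2*C*a)
(2759 + U)/(-4269 + Z(-31, 37)) = (2759 + 3716)/(-4269 + 2*(-31)*37) = 6475/(-4269 - 2294) = 6475/(-6563) = 6475*(-1/6563) = -6475/6563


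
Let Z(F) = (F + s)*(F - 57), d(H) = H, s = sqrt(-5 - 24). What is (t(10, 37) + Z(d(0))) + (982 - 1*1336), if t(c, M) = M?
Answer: -317 - 57*I*sqrt(29) ≈ -317.0 - 306.95*I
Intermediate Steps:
s = I*sqrt(29) (s = sqrt(-29) = I*sqrt(29) ≈ 5.3852*I)
Z(F) = (-57 + F)*(F + I*sqrt(29)) (Z(F) = (F + I*sqrt(29))*(F - 57) = (F + I*sqrt(29))*(-57 + F) = (-57 + F)*(F + I*sqrt(29)))
(t(10, 37) + Z(d(0))) + (982 - 1*1336) = (37 + (0**2 - 57*0 - 57*I*sqrt(29) + I*0*sqrt(29))) + (982 - 1*1336) = (37 + (0 + 0 - 57*I*sqrt(29) + 0)) + (982 - 1336) = (37 - 57*I*sqrt(29)) - 354 = -317 - 57*I*sqrt(29)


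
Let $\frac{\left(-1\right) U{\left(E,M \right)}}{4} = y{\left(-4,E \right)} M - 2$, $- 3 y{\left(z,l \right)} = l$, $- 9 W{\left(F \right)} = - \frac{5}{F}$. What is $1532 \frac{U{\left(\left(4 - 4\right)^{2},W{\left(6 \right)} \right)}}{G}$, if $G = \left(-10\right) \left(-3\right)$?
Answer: $\frac{6128}{15} \approx 408.53$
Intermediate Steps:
$G = 30$
$W{\left(F \right)} = \frac{5}{9 F}$ ($W{\left(F \right)} = - \frac{\left(-5\right) \frac{1}{F}}{9} = \frac{5}{9 F}$)
$y{\left(z,l \right)} = - \frac{l}{3}$
$U{\left(E,M \right)} = 8 + \frac{4 E M}{3}$ ($U{\left(E,M \right)} = - 4 \left(- \frac{E}{3} M - 2\right) = - 4 \left(- \frac{E M}{3} - 2\right) = - 4 \left(-2 - \frac{E M}{3}\right) = 8 + \frac{4 E M}{3}$)
$1532 \frac{U{\left(\left(4 - 4\right)^{2},W{\left(6 \right)} \right)}}{G} = 1532 \frac{8 + \frac{4 \left(4 - 4\right)^{2} \frac{5}{9 \cdot 6}}{3}}{30} = 1532 \left(8 + \frac{4 \cdot 0^{2} \cdot \frac{5}{9} \cdot \frac{1}{6}}{3}\right) \frac{1}{30} = 1532 \left(8 + \frac{4}{3} \cdot 0 \cdot \frac{5}{54}\right) \frac{1}{30} = 1532 \left(8 + 0\right) \frac{1}{30} = 1532 \cdot 8 \cdot \frac{1}{30} = 1532 \cdot \frac{4}{15} = \frac{6128}{15}$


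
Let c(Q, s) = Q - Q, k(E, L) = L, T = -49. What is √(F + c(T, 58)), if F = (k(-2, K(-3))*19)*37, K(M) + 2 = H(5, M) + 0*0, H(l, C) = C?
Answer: I*√3515 ≈ 59.287*I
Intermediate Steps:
K(M) = -2 + M (K(M) = -2 + (M + 0*0) = -2 + (M + 0) = -2 + M)
c(Q, s) = 0
F = -3515 (F = ((-2 - 3)*19)*37 = -5*19*37 = -95*37 = -3515)
√(F + c(T, 58)) = √(-3515 + 0) = √(-3515) = I*√3515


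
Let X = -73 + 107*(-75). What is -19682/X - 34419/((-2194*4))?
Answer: 225727147/35534024 ≈ 6.3524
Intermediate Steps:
X = -8098 (X = -73 - 8025 = -8098)
-19682/X - 34419/((-2194*4)) = -19682/(-8098) - 34419/((-2194*4)) = -19682*(-1/8098) - 34419/(-8776) = 9841/4049 - 34419*(-1/8776) = 9841/4049 + 34419/8776 = 225727147/35534024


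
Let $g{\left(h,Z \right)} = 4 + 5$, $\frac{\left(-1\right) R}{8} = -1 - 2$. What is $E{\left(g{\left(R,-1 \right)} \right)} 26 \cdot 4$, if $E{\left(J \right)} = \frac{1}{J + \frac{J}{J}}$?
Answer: $\frac{52}{5} \approx 10.4$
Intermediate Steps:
$R = 24$ ($R = - 8 \left(-1 - 2\right) = \left(-8\right) \left(-3\right) = 24$)
$g{\left(h,Z \right)} = 9$
$E{\left(J \right)} = \frac{1}{1 + J}$ ($E{\left(J \right)} = \frac{1}{J + 1} = \frac{1}{1 + J}$)
$E{\left(g{\left(R,-1 \right)} \right)} 26 \cdot 4 = \frac{1}{1 + 9} \cdot 26 \cdot 4 = \frac{1}{10} \cdot 26 \cdot 4 = \frac{13}{5} \cdot 4 = \frac{52}{5}$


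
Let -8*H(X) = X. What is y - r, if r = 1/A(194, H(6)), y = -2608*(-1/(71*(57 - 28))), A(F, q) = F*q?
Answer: 763046/599169 ≈ 1.2735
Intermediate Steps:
H(X) = -X/8
y = 2608/2059 (y = -2608/((-71*29)) = -2608/(-2059) = -2608*(-1/2059) = 2608/2059 ≈ 1.2666)
r = -2/291 (r = 1/(194*(-⅛*6)) = 1/(194*(-¾)) = 1/(-291/2) = -2/291 ≈ -0.0068729)
y - r = 2608/2059 - 1*(-2/291) = 2608/2059 + 2/291 = 763046/599169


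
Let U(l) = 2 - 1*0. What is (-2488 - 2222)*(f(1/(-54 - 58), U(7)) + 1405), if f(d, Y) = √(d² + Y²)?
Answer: -6617550 - 2355*√50177/56 ≈ -6.6270e+6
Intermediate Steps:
U(l) = 2 (U(l) = 2 + 0 = 2)
f(d, Y) = √(Y² + d²)
(-2488 - 2222)*(f(1/(-54 - 58), U(7)) + 1405) = (-2488 - 2222)*(√(2² + (1/(-54 - 58))²) + 1405) = -4710*(√(4 + (1/(-112))²) + 1405) = -4710*(√(4 + (-1/112)²) + 1405) = -4710*(√(4 + 1/12544) + 1405) = -4710*(√(50177/12544) + 1405) = -4710*(√50177/112 + 1405) = -4710*(1405 + √50177/112) = -6617550 - 2355*√50177/56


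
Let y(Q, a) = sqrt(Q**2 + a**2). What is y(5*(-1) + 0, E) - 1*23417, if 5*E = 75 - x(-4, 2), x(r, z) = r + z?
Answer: -23417 + sqrt(6554)/5 ≈ -23401.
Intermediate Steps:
E = 77/5 (E = (75 - (-4 + 2))/5 = (75 - 1*(-2))/5 = (75 + 2)/5 = (1/5)*77 = 77/5 ≈ 15.400)
y(5*(-1) + 0, E) - 1*23417 = sqrt((5*(-1) + 0)**2 + (77/5)**2) - 1*23417 = sqrt((-5 + 0)**2 + 5929/25) - 23417 = sqrt((-5)**2 + 5929/25) - 23417 = sqrt(25 + 5929/25) - 23417 = sqrt(6554/25) - 23417 = sqrt(6554)/5 - 23417 = -23417 + sqrt(6554)/5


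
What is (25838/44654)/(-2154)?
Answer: -12919/48092358 ≈ -0.00026863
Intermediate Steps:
(25838/44654)/(-2154) = (25838*(1/44654))*(-1/2154) = (12919/22327)*(-1/2154) = -12919/48092358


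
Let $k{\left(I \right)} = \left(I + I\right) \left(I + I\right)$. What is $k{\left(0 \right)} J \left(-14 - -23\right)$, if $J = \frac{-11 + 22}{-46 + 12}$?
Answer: $0$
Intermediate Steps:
$k{\left(I \right)} = 4 I^{2}$ ($k{\left(I \right)} = 2 I 2 I = 4 I^{2}$)
$J = - \frac{11}{34}$ ($J = \frac{11}{-34} = 11 \left(- \frac{1}{34}\right) = - \frac{11}{34} \approx -0.32353$)
$k{\left(0 \right)} J \left(-14 - -23\right) = 4 \cdot 0^{2} \left(- \frac{11}{34}\right) \left(-14 - -23\right) = 4 \cdot 0 \left(- \frac{11}{34}\right) \left(-14 + 23\right) = 0 \left(- \frac{11}{34}\right) 9 = 0 \cdot 9 = 0$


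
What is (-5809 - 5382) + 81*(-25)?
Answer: -13216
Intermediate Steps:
(-5809 - 5382) + 81*(-25) = -11191 - 2025 = -13216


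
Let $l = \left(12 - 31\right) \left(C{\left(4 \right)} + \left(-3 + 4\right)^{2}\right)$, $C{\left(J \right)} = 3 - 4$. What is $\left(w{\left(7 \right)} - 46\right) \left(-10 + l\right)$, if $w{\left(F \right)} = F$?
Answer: $390$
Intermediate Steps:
$C{\left(J \right)} = -1$
$l = 0$ ($l = \left(12 - 31\right) \left(-1 + \left(-3 + 4\right)^{2}\right) = - 19 \left(-1 + 1^{2}\right) = - 19 \left(-1 + 1\right) = \left(-19\right) 0 = 0$)
$\left(w{\left(7 \right)} - 46\right) \left(-10 + l\right) = \left(7 - 46\right) \left(-10 + 0\right) = \left(-39\right) \left(-10\right) = 390$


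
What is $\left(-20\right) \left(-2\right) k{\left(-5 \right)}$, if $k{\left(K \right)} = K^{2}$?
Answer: $1000$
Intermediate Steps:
$\left(-20\right) \left(-2\right) k{\left(-5 \right)} = \left(-20\right) \left(-2\right) \left(-5\right)^{2} = 40 \cdot 25 = 1000$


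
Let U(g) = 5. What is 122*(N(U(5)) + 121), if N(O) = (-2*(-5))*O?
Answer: 20862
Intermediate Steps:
N(O) = 10*O
122*(N(U(5)) + 121) = 122*(10*5 + 121) = 122*(50 + 121) = 122*171 = 20862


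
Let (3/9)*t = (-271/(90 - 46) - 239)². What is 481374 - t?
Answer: 582861957/1936 ≈ 3.0107e+5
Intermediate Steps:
t = 349078107/1936 (t = 3*(-271/(90 - 46) - 239)² = 3*(-271/44 - 239)² = 3*(-10787/44)² = 3*(116359369/1936) = 349078107/1936 ≈ 1.8031e+5)
481374 - t = 481374 - 1*349078107/1936 = 481374 - 349078107/1936 = 582861957/1936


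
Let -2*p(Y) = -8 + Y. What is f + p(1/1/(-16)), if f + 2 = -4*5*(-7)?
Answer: 150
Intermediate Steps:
p(Y) = 4 - Y/2 (p(Y) = -(-8 + Y)/2 = 4 - Y/2)
f = 138 (f = -2 - 4*5*(-7) = -2 - 20*(-7) = -2 + 140 = 138)
f + p(1/1/(-16)) = 138 + (4 - 1/(2*(1/(-16)))) = 138 + (4 - 1/(2*(-1/16))) = 138 + (4 - (-16)/2) = 138 + (4 - 1/2*(-16)) = 138 + (4 + 8) = 138 + 12 = 150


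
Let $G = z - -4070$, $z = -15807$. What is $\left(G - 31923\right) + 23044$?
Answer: $-20616$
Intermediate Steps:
$G = -11737$ ($G = -15807 - -4070 = -15807 + 4070 = -11737$)
$\left(G - 31923\right) + 23044 = \left(-11737 - 31923\right) + 23044 = -43660 + 23044 = -20616$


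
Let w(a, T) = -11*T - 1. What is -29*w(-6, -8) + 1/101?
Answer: -254822/101 ≈ -2523.0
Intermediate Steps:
w(a, T) = -1 - 11*T
-29*w(-6, -8) + 1/101 = -29*(-1 - 11*(-8)) + 1/101 = -29*(-1 + 88) + 1/101 = -29*87 + 1/101 = -2523 + 1/101 = -254822/101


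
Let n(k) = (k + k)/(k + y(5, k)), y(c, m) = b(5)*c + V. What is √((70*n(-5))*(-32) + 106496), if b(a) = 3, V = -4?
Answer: 8*√15501/3 ≈ 332.01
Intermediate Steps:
y(c, m) = -4 + 3*c (y(c, m) = 3*c - 4 = -4 + 3*c)
n(k) = 2*k/(11 + k) (n(k) = (k + k)/(k + (-4 + 3*5)) = (2*k)/(k + (-4 + 15)) = (2*k)/(k + 11) = (2*k)/(11 + k) = 2*k/(11 + k))
√((70*n(-5))*(-32) + 106496) = √((70*(2*(-5)/(11 - 5)))*(-32) + 106496) = √((70*(2*(-5)/6))*(-32) + 106496) = √((70*(2*(-5)*(⅙)))*(-32) + 106496) = √((70*(-5/3))*(-32) + 106496) = √(-350/3*(-32) + 106496) = √(11200/3 + 106496) = √(330688/3) = 8*√15501/3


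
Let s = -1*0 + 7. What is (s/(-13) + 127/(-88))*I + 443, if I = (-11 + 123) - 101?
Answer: 43805/104 ≈ 421.20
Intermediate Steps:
s = 7 (s = 0 + 7 = 7)
I = 11 (I = 112 - 101 = 11)
(s/(-13) + 127/(-88))*I + 443 = (7/(-13) + 127/(-88))*11 + 443 = (7*(-1/13) + 127*(-1/88))*11 + 443 = (-7/13 - 127/88)*11 + 443 = -2267/1144*11 + 443 = -2267/104 + 443 = 43805/104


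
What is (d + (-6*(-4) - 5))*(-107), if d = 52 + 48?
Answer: -12733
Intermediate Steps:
d = 100
(d + (-6*(-4) - 5))*(-107) = (100 + (-6*(-4) - 5))*(-107) = (100 + (24 - 5))*(-107) = (100 + 19)*(-107) = 119*(-107) = -12733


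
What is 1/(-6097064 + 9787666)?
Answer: 1/3690602 ≈ 2.7096e-7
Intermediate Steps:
1/(-6097064 + 9787666) = 1/3690602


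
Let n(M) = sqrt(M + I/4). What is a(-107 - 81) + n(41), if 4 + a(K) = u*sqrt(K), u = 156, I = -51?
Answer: -4 + sqrt(113)/2 + 312*I*sqrt(47) ≈ 1.3151 + 2139.0*I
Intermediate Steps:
a(K) = -4 + 156*sqrt(K)
n(M) = sqrt(-51/4 + M) (n(M) = sqrt(M - 51/4) = sqrt(-51/4 + M))
a(-107 - 81) + n(41) = (-4 + 156*sqrt(-107 - 81)) + sqrt(-51 + 4*41)/2 = (-4 + 156*sqrt(-188)) + sqrt(-51 + 164)/2 = (-4 + 156*(2*I*sqrt(47))) + sqrt(113)/2 = (-4 + 312*I*sqrt(47)) + sqrt(113)/2 = -4 + sqrt(113)/2 + 312*I*sqrt(47)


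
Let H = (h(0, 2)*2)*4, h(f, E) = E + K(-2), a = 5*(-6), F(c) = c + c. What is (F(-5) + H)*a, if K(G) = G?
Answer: 300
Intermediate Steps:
F(c) = 2*c
a = -30
h(f, E) = -2 + E (h(f, E) = E - 2 = -2 + E)
H = 0 (H = ((-2 + 2)*2)*4 = (0*2)*4 = 0*4 = 0)
(F(-5) + H)*a = (2*(-5) + 0)*(-30) = (-10 + 0)*(-30) = -10*(-30) = 300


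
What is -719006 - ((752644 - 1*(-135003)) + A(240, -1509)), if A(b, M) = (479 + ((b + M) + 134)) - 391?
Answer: -1605606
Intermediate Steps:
A(b, M) = 222 + M + b (A(b, M) = (479 + ((M + b) + 134)) - 391 = (479 + (134 + M + b)) - 391 = (613 + M + b) - 391 = 222 + M + b)
-719006 - ((752644 - 1*(-135003)) + A(240, -1509)) = -719006 - ((752644 - 1*(-135003)) + (222 - 1509 + 240)) = -719006 - ((752644 + 135003) - 1047) = -719006 - (887647 - 1047) = -719006 - 1*886600 = -719006 - 886600 = -1605606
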